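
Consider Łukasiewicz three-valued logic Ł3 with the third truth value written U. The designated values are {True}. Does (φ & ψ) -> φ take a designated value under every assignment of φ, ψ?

Every assignment of φ, ψ over {True, U, False} gives a value in {True}.
In particular, with φ=U, ψ=U: (φ & ψ) -> φ = True.

Yes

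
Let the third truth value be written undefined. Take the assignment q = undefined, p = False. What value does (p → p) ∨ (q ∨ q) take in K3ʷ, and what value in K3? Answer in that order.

undefined; True

In K3ʷ: p → p = False → False = True
q ∨ q = undefined ∨ undefined = undefined
(p → p) ∨ (q ∨ q) = True ∨ undefined = undefined
In K3: p → p = False → False = True
q ∨ q = undefined ∨ undefined = undefined
(p → p) ∨ (q ∨ q) = True ∨ undefined = True
They differ because K3ʷ and K3 treat undefined differently under the binary connectives.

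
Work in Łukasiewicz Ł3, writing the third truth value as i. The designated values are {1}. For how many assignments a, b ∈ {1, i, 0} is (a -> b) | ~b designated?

8

Of the 9 assignments, 8 give a value in {1}.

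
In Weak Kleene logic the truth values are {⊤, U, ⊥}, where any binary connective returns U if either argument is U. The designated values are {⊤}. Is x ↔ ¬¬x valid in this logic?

No

Countermodel: x=U gives U, which is not designated.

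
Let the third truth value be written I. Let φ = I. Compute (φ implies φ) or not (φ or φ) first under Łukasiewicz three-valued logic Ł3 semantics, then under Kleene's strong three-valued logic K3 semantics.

True; I

In Łukasiewicz three-valued logic Ł3: φ implies φ = I implies I = True
φ or φ = I or I = I
not (φ or φ) = not I = I
(φ implies φ) or not (φ or φ) = True or I = True
In Kleene's strong three-valued logic K3: φ implies φ = I implies I = I  [not I or I]
φ or φ = I or I = I
not (φ or φ) = not I = I
(φ implies φ) or not (φ or φ) = I or I = I
They differ because Łukasiewicz three-valued logic Ł3 and Kleene's strong three-valued logic K3 treat I differently under implication.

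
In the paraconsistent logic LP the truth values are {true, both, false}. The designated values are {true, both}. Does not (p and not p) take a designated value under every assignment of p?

Every assignment of p over {true, both, false} gives a value in {true, both}.
In particular, with p=both: not (p and not p) = both.

Yes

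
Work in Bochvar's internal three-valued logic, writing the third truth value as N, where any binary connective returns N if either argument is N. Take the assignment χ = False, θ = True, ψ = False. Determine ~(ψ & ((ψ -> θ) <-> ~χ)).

True

ψ -> θ = False -> True = True
~χ = ~False = True
(ψ -> θ) <-> ~χ = True <-> True = True
ψ & ((ψ -> θ) <-> ~χ) = False & True = False
~(ψ & ((ψ -> θ) <-> ~χ)) = ~False = True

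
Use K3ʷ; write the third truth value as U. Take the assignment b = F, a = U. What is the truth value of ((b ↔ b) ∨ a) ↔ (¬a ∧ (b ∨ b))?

b ↔ b = F ↔ F = T
(b ↔ b) ∨ a = T ∨ U = U
¬a = ¬U = U
b ∨ b = F ∨ F = F
¬a ∧ (b ∨ b) = U ∧ F = U
((b ↔ b) ∨ a) ↔ (¬a ∧ (b ∨ b)) = U ↔ U = U

U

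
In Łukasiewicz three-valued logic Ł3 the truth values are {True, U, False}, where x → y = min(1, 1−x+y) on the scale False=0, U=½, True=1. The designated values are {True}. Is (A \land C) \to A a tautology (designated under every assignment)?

Yes

Every assignment of A, C over {True, U, False} gives a value in {True}.
In particular, with A=U, C=U: (A \land C) \to A = True.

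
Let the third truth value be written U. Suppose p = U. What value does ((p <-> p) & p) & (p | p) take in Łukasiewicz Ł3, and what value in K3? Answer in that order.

In Łukasiewicz Ł3: p <-> p = U <-> U = true  [1 − |½−½|]
(p <-> p) & p = true & U = U
p | p = U | U = U
((p <-> p) & p) & (p | p) = U & U = U
In K3: p <-> p = U <-> U = U
(p <-> p) & p = U & U = U
p | p = U | U = U
((p <-> p) & p) & (p | p) = U & U = U

U; U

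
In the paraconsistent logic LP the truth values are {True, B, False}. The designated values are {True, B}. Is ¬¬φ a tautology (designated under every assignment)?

Countermodel: φ=False gives False, which is not designated.

No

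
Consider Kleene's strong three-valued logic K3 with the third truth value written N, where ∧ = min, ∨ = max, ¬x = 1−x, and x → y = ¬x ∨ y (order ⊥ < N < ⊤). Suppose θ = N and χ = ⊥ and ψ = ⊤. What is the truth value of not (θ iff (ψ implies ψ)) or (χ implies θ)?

ψ implies ψ = ⊤ implies ⊤ = ⊤
θ iff (ψ implies ψ) = N iff ⊤ = N
not (θ iff (ψ implies ψ)) = not N = N
χ implies θ = ⊥ implies N = ⊤  [not ⊥ or N]
not (θ iff (ψ implies ψ)) or (χ implies θ) = N or ⊤ = ⊤

⊤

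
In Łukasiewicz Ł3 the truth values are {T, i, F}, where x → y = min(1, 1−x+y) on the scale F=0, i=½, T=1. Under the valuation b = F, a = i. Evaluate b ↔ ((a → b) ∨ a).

i

a → b = i → F = i  [min(1, 1−½+0)]
(a → b) ∨ a = i ∨ i = i
b ↔ ((a → b) ∨ a) = F ↔ i = i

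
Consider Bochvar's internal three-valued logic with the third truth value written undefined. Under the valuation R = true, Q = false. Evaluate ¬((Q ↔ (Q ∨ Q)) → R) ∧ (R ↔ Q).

false

Q ∨ Q = false ∨ false = false
Q ↔ (Q ∨ Q) = false ↔ false = true
(Q ↔ (Q ∨ Q)) → R = true → true = true
¬((Q ↔ (Q ∨ Q)) → R) = ¬true = false
R ↔ Q = true ↔ false = false
¬((Q ↔ (Q ∨ Q)) → R) ∧ (R ↔ Q) = false ∧ false = false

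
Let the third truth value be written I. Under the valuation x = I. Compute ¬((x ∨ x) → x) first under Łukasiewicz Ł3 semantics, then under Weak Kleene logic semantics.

In Łukasiewicz Ł3: x ∨ x = I ∨ I = I
(x ∨ x) → x = I → I = T
¬((x ∨ x) → x) = ¬T = F
In Weak Kleene logic: x ∨ x = I ∨ I = I
(x ∨ x) → x = I → I = I  [any arg is the third value ⇒ result is the third value]
¬((x ∨ x) → x) = ¬I = I
They differ because Łukasiewicz Ł3 and Weak Kleene logic treat I differently under the binary connectives.

F; I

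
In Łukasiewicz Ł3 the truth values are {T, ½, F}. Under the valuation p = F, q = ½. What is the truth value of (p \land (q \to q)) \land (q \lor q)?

F

q \to q = ½ \to ½ = T  [min(1, 1−½+½)]
p \land (q \to q) = F \land T = F
q \lor q = ½ \lor ½ = ½
(p \land (q \to q)) \land (q \lor q) = F \land ½ = F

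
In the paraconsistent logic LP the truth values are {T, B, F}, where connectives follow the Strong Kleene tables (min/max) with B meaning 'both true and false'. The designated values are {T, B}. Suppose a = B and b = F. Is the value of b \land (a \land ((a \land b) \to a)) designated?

a \land b = B \land F = F
(a \land b) \to a = F \to B = T  [\lnot F \lor B]
a \land ((a \land b) \to a) = B \land T = B
b \land (a \land ((a \land b) \to a)) = F \land B = F
F ∉ {T, B}.

No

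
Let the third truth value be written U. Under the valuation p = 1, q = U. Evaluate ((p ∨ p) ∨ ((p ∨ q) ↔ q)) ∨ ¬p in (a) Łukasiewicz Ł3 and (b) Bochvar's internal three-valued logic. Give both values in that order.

1; U

In Łukasiewicz Ł3: p ∨ p = 1 ∨ 1 = 1
p ∨ q = 1 ∨ U = 1
(p ∨ q) ↔ q = 1 ↔ U = U
(p ∨ p) ∨ ((p ∨ q) ↔ q) = 1 ∨ U = 1
¬p = ¬1 = 0
((p ∨ p) ∨ ((p ∨ q) ↔ q)) ∨ ¬p = 1 ∨ 0 = 1
In Bochvar's internal three-valued logic: p ∨ p = 1 ∨ 1 = 1
p ∨ q = 1 ∨ U = U
(p ∨ q) ↔ q = U ↔ U = U
(p ∨ p) ∨ ((p ∨ q) ↔ q) = 1 ∨ U = U
¬p = ¬1 = 0
((p ∨ p) ∨ ((p ∨ q) ↔ q)) ∨ ¬p = U ∨ 0 = U
They differ because Łukasiewicz Ł3 and Bochvar's internal three-valued logic treat U differently under the binary connectives.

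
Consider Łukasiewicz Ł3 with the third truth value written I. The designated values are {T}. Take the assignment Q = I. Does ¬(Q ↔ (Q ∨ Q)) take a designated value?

No

Q ∨ Q = I ∨ I = I
Q ↔ (Q ∨ Q) = I ↔ I = T  [1 − |½−½|]
¬(Q ↔ (Q ∨ Q)) = ¬T = F
F ∉ {T}.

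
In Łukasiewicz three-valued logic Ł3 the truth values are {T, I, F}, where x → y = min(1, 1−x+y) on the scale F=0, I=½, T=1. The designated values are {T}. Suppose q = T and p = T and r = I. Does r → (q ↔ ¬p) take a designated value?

¬p = ¬T = F
q ↔ ¬p = T ↔ F = F
r → (q ↔ ¬p) = I → F = I  [min(1, 1−½+0)]
I ∉ {T}.

No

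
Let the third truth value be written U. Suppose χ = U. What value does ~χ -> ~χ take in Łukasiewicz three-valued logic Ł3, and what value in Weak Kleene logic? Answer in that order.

In Łukasiewicz three-valued logic Ł3: ~χ = ~U = U
~χ = ~U = U
~χ -> ~χ = U -> U = True  [min(1, 1−½+½)]
In Weak Kleene logic: ~χ = ~U = U
~χ = ~U = U
~χ -> ~χ = U -> U = U  [any arg is the third value ⇒ result is the third value]
They differ because Łukasiewicz three-valued logic Ł3 and Weak Kleene logic treat U differently under the binary connectives.

True; U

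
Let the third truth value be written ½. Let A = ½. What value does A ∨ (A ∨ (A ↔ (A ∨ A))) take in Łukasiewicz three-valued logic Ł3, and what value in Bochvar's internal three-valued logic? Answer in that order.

true; ½

In Łukasiewicz three-valued logic Ł3: A ∨ A = ½ ∨ ½ = ½
A ↔ (A ∨ A) = ½ ↔ ½ = true
A ∨ (A ↔ (A ∨ A)) = ½ ∨ true = true
A ∨ (A ∨ (A ↔ (A ∨ A))) = ½ ∨ true = true
In Bochvar's internal three-valued logic: A ∨ A = ½ ∨ ½ = ½
A ↔ (A ∨ A) = ½ ↔ ½ = ½
A ∨ (A ↔ (A ∨ A)) = ½ ∨ ½ = ½
A ∨ (A ∨ (A ↔ (A ∨ A))) = ½ ∨ ½ = ½
They differ because Łukasiewicz three-valued logic Ł3 and Bochvar's internal three-valued logic treat ½ differently under the binary connectives.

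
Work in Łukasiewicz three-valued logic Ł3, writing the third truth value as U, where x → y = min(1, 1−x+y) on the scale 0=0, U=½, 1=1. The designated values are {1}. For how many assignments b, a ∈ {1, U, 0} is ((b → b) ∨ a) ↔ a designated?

Designated under: (b=1, a=1); (b=U, a=1); (b=0, a=1).

3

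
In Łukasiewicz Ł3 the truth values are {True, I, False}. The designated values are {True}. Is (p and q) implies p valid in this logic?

Every assignment of p, q over {True, I, False} gives a value in {True}.
In particular, with p=I, q=I: (p and q) implies p = True.

Yes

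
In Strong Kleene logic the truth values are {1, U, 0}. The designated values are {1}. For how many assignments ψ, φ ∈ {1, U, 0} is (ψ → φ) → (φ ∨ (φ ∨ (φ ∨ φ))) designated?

4

Designated under: (ψ=1, φ=1); (ψ=1, φ=0); (ψ=U, φ=1); (ψ=0, φ=1).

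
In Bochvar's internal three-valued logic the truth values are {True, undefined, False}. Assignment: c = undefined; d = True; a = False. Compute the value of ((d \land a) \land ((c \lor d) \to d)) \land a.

d \land a = True \land False = False
c \lor d = undefined \lor True = undefined
(c \lor d) \to d = undefined \to True = undefined  [any arg is the third value ⇒ result is the third value]
(d \land a) \land ((c \lor d) \to d) = False \land undefined = undefined
((d \land a) \land ((c \lor d) \to d)) \land a = undefined \land False = undefined

undefined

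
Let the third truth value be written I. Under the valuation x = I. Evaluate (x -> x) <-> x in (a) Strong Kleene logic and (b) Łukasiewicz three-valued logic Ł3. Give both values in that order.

I; I

In Strong Kleene logic: x -> x = I -> I = I
(x -> x) <-> x = I <-> I = I
In Łukasiewicz three-valued logic Ł3: x -> x = I -> I = True
(x -> x) <-> x = True <-> I = I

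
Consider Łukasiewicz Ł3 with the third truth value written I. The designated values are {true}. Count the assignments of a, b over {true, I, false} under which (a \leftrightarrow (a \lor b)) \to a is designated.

Of the 9 assignments, 5 give a value in {true}.

5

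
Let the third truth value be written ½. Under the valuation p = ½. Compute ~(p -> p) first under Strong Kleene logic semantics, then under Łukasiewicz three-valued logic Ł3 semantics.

½; 0

In Strong Kleene logic: p -> p = ½ -> ½ = ½  [~½ | ½]
~(p -> p) = ~½ = ½
In Łukasiewicz three-valued logic Ł3: p -> p = ½ -> ½ = 1  [min(1, 1−½+½)]
~(p -> p) = ~1 = 0
They differ because Strong Kleene logic and Łukasiewicz three-valued logic Ł3 treat ½ differently under implication.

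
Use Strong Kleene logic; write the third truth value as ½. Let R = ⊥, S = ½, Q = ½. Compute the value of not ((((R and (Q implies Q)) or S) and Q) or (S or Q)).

Q implies Q = ½ implies ½ = ½
R and (Q implies Q) = ⊥ and ½ = ⊥
(R and (Q implies Q)) or S = ⊥ or ½ = ½
((R and (Q implies Q)) or S) and Q = ½ and ½ = ½
S or Q = ½ or ½ = ½
(((R and (Q implies Q)) or S) and Q) or (S or Q) = ½ or ½ = ½
not ((((R and (Q implies Q)) or S) and Q) or (S or Q)) = not ½ = ½

½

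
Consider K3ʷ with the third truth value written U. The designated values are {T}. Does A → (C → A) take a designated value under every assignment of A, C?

Countermodel: A=T, C=U gives U, which is not designated.

No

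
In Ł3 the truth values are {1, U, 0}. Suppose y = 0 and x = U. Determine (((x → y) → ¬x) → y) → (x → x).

x → y = U → 0 = U  [min(1, 1−½+0)]
¬x = ¬U = U
(x → y) → ¬x = U → U = 1
((x → y) → ¬x) → y = 1 → 0 = 0
x → x = U → U = 1
(((x → y) → ¬x) → y) → (x → x) = 0 → 1 = 1

1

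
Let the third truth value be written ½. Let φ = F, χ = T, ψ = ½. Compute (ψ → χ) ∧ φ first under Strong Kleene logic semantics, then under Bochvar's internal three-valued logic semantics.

In Strong Kleene logic: ψ → χ = ½ → T = T  [¬½ ∨ T]
(ψ → χ) ∧ φ = T ∧ F = F
In Bochvar's internal three-valued logic: ψ → χ = ½ → T = ½  [any arg is the third value ⇒ result is the third value]
(ψ → χ) ∧ φ = ½ ∧ F = ½
They differ because Strong Kleene logic and Bochvar's internal three-valued logic treat ½ differently under the binary connectives.

F; ½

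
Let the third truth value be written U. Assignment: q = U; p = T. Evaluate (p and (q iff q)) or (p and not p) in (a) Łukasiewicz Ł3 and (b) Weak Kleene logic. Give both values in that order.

In Łukasiewicz Ł3: q iff q = U iff U = T  [1 − |½−½|]
p and (q iff q) = T and T = T
not p = not T = F
p and not p = T and F = F
(p and (q iff q)) or (p and not p) = T or F = T
In Weak Kleene logic: q iff q = U iff U = U
p and (q iff q) = T and U = U
not p = not T = F
p and not p = T and F = F
(p and (q iff q)) or (p and not p) = U or F = U
They differ because Łukasiewicz Ł3 and Weak Kleene logic treat U differently under the binary connectives.

T; U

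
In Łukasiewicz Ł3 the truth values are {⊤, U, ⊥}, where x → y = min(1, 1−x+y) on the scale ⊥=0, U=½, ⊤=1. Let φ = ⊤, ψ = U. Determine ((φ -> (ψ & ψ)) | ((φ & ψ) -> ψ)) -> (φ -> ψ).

U

ψ & ψ = U & U = U
φ -> (ψ & ψ) = ⊤ -> U = U  [min(1, 1−1+½)]
φ & ψ = ⊤ & U = U
(φ & ψ) -> ψ = U -> U = ⊤
(φ -> (ψ & ψ)) | ((φ & ψ) -> ψ) = U | ⊤ = ⊤
φ -> ψ = ⊤ -> U = U
((φ -> (ψ & ψ)) | ((φ & ψ) -> ψ)) -> (φ -> ψ) = ⊤ -> U = U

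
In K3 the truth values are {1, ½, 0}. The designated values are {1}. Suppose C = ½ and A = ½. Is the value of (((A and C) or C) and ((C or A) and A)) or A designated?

A and C = ½ and ½ = ½
(A and C) or C = ½ or ½ = ½
C or A = ½ or ½ = ½
(C or A) and A = ½ and ½ = ½
((A and C) or C) and ((C or A) and A) = ½ and ½ = ½
(((A and C) or C) and ((C or A) and A)) or A = ½ or ½ = ½
½ ∉ {1}.

No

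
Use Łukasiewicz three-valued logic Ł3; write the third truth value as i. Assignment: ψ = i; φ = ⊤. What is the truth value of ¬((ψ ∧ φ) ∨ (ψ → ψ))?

ψ ∧ φ = i ∧ ⊤ = i
ψ → ψ = i → i = ⊤  [min(1, 1−½+½)]
(ψ ∧ φ) ∨ (ψ → ψ) = i ∨ ⊤ = ⊤
¬((ψ ∧ φ) ∨ (ψ → ψ)) = ¬⊤ = ⊥

⊥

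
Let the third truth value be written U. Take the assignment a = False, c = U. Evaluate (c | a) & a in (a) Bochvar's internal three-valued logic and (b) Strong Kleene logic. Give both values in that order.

In Bochvar's internal three-valued logic: c | a = U | False = U
(c | a) & a = U & False = U
In Strong Kleene logic: c | a = U | False = U
(c | a) & a = U & False = False
They differ because Bochvar's internal three-valued logic and Strong Kleene logic treat U differently under the binary connectives.

U; False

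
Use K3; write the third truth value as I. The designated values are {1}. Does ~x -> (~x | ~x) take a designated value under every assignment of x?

Countermodel: x=I gives I, which is not designated.

No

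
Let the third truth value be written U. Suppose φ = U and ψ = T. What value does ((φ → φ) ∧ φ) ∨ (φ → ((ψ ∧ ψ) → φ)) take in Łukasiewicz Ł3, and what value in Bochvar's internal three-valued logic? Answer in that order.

T; U

In Łukasiewicz Ł3: φ → φ = U → U = T  [min(1, 1−½+½)]
(φ → φ) ∧ φ = T ∧ U = U
ψ ∧ ψ = T ∧ T = T
(ψ ∧ ψ) → φ = T → U = U
φ → ((ψ ∧ ψ) → φ) = U → U = T
((φ → φ) ∧ φ) ∨ (φ → ((ψ ∧ ψ) → φ)) = U ∨ T = T
In Bochvar's internal three-valued logic: φ → φ = U → U = U  [any arg is the third value ⇒ result is the third value]
(φ → φ) ∧ φ = U ∧ U = U
ψ ∧ ψ = T ∧ T = T
(ψ ∧ ψ) → φ = T → U = U
φ → ((ψ ∧ ψ) → φ) = U → U = U
((φ → φ) ∧ φ) ∨ (φ → ((ψ ∧ ψ) → φ)) = U ∨ U = U
They differ because Łukasiewicz Ł3 and Bochvar's internal three-valued logic treat U differently under the binary connectives.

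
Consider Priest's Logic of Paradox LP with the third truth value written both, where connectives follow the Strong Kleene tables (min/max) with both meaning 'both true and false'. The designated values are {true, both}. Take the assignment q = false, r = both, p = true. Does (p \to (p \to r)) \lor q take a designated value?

p \to r = true \to both = both  [\lnot true \lor both]
p \to (p \to r) = true \to both = both
(p \to (p \to r)) \lor q = both \lor false = both
both ∈ {true, both}.

Yes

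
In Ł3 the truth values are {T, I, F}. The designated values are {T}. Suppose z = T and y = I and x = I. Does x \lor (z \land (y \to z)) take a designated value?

y \to z = I \to T = T  [min(1, 1−½+1)]
z \land (y \to z) = T \land T = T
x \lor (z \land (y \to z)) = I \lor T = T
T ∈ {T}.

Yes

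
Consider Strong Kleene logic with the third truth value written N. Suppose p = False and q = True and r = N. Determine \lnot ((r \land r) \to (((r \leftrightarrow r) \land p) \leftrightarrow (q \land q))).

r \land r = N \land N = N
r \leftrightarrow r = N \leftrightarrow N = N
(r \leftrightarrow r) \land p = N \land False = False
q \land q = True \land True = True
((r \leftrightarrow r) \land p) \leftrightarrow (q \land q) = False \leftrightarrow True = False
(r \land r) \to (((r \leftrightarrow r) \land p) \leftrightarrow (q \land q)) = N \to False = N  [\lnot N \lor False]
\lnot ((r \land r) \to (((r \leftrightarrow r) \land p) \leftrightarrow (q \land q))) = \lnot N = N

N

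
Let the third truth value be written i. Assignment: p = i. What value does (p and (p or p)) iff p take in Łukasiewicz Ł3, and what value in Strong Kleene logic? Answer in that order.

In Łukasiewicz Ł3: p or p = i or i = i
p and (p or p) = i and i = i
(p and (p or p)) iff p = i iff i = ⊤  [1 − |½−½|]
In Strong Kleene logic: p or p = i or i = i
p and (p or p) = i and i = i
(p and (p or p)) iff p = i iff i = i
They differ because Łukasiewicz Ł3 and Strong Kleene logic treat i differently under implication.

⊤; i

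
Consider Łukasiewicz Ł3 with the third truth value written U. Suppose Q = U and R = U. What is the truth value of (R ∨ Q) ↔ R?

R ∨ Q = U ∨ U = U
(R ∨ Q) ↔ R = U ↔ U = T

T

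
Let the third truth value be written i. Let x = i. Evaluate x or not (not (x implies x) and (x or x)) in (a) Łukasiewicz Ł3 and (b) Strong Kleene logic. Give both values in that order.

T; i

In Łukasiewicz Ł3: x implies x = i implies i = T  [min(1, 1−½+½)]
not (x implies x) = not T = F
x or x = i or i = i
not (x implies x) and (x or x) = F and i = F
not (not (x implies x) and (x or x)) = not F = T
x or not (not (x implies x) and (x or x)) = i or T = T
In Strong Kleene logic: x implies x = i implies i = i  [not i or i]
not (x implies x) = not i = i
x or x = i or i = i
not (x implies x) and (x or x) = i and i = i
not (not (x implies x) and (x or x)) = not i = i
x or not (not (x implies x) and (x or x)) = i or i = i
They differ because Łukasiewicz Ł3 and Strong Kleene logic treat i differently under implication.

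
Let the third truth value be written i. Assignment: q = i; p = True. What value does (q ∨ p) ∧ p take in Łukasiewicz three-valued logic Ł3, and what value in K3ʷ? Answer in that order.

In Łukasiewicz three-valued logic Ł3: q ∨ p = i ∨ True = True
(q ∨ p) ∧ p = True ∧ True = True
In K3ʷ: q ∨ p = i ∨ True = i
(q ∨ p) ∧ p = i ∧ True = i
They differ because Łukasiewicz three-valued logic Ł3 and K3ʷ treat i differently under the binary connectives.

True; i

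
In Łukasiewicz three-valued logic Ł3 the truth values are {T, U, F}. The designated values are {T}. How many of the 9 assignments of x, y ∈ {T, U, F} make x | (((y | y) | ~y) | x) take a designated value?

Of the 9 assignments, 7 give a value in {T}.

7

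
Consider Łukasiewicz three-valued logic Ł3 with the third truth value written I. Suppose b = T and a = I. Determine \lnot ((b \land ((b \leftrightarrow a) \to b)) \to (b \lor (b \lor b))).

F

b \leftrightarrow a = T \leftrightarrow I = I  [1 − |1−½|]
(b \leftrightarrow a) \to b = I \to T = T
b \land ((b \leftrightarrow a) \to b) = T \land T = T
b \lor b = T \lor T = T
b \lor (b \lor b) = T \lor T = T
(b \land ((b \leftrightarrow a) \to b)) \to (b \lor (b \lor b)) = T \to T = T
\lnot ((b \land ((b \leftrightarrow a) \to b)) \to (b \lor (b \lor b))) = \lnot T = F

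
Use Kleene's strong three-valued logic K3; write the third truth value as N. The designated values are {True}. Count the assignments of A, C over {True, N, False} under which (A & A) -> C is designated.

Of the 9 assignments, 5 give a value in {True}.

5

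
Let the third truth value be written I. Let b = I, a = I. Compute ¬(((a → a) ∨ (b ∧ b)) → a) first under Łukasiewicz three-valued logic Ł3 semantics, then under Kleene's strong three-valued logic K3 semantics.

In Łukasiewicz three-valued logic Ł3: a → a = I → I = 1  [min(1, 1−½+½)]
b ∧ b = I ∧ I = I
(a → a) ∨ (b ∧ b) = 1 ∨ I = 1
((a → a) ∨ (b ∧ b)) → a = 1 → I = I
¬(((a → a) ∨ (b ∧ b)) → a) = ¬I = I
In Kleene's strong three-valued logic K3: a → a = I → I = I  [¬I ∨ I]
b ∧ b = I ∧ I = I
(a → a) ∨ (b ∧ b) = I ∨ I = I
((a → a) ∨ (b ∧ b)) → a = I → I = I
¬(((a → a) ∨ (b ∧ b)) → a) = ¬I = I

I; I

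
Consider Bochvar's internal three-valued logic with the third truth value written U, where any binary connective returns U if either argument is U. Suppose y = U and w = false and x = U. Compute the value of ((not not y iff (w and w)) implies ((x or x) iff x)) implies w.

U

not y = not U = U
not not y = not U = U
w and w = false and false = false
not not y iff (w and w) = U iff false = U
x or x = U or U = U
(x or x) iff x = U iff U = U
(not not y iff (w and w)) implies ((x or x) iff x) = U implies U = U  [any arg is the third value ⇒ result is the third value]
((not not y iff (w and w)) implies ((x or x) iff x)) implies w = U implies false = U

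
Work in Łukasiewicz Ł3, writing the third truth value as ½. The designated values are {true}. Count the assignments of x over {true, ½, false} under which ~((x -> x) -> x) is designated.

x=true: false ·
x=½: ½ ·
x=false: true ✓

1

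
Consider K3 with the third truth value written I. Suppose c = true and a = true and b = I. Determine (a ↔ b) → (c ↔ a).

a ↔ b = true ↔ I = I
c ↔ a = true ↔ true = true
(a ↔ b) → (c ↔ a) = I → true = true  [¬I ∨ true]

true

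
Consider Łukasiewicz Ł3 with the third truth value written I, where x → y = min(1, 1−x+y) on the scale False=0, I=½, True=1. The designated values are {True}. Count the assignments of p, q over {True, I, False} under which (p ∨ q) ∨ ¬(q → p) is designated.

Of the 9 assignments, 5 give a value in {True}.

5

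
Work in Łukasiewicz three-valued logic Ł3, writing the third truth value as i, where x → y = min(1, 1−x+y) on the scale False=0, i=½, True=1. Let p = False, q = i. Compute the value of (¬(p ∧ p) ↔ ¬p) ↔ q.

p ∧ p = False ∧ False = False
¬(p ∧ p) = ¬False = True
¬p = ¬False = True
¬(p ∧ p) ↔ ¬p = True ↔ True = True
(¬(p ∧ p) ↔ ¬p) ↔ q = True ↔ i = i  [1 − |1−½|]

i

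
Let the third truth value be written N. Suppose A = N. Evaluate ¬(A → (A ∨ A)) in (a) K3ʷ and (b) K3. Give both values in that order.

N; N

In K3ʷ: A ∨ A = N ∨ N = N
A → (A ∨ A) = N → N = N  [any arg is the third value ⇒ result is the third value]
¬(A → (A ∨ A)) = ¬N = N
In K3: A ∨ A = N ∨ N = N
A → (A ∨ A) = N → N = N
¬(A → (A ∨ A)) = ¬N = N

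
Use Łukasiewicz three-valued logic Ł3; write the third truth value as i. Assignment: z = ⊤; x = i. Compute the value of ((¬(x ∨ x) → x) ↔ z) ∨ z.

⊤

x ∨ x = i ∨ i = i
¬(x ∨ x) = ¬i = i
¬(x ∨ x) → x = i → i = ⊤  [min(1, 1−½+½)]
(¬(x ∨ x) → x) ↔ z = ⊤ ↔ ⊤ = ⊤
((¬(x ∨ x) → x) ↔ z) ∨ z = ⊤ ∨ ⊤ = ⊤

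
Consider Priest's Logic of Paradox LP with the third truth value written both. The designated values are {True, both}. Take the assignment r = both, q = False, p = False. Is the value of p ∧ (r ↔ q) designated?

No

r ↔ q = both ↔ False = both
p ∧ (r ↔ q) = False ∧ both = False
False ∉ {True, both}.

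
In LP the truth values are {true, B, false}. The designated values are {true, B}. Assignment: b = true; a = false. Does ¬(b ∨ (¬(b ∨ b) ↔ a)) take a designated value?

b ∨ b = true ∨ true = true
¬(b ∨ b) = ¬true = false
¬(b ∨ b) ↔ a = false ↔ false = true
b ∨ (¬(b ∨ b) ↔ a) = true ∨ true = true
¬(b ∨ (¬(b ∨ b) ↔ a)) = ¬true = false
false ∉ {true, B}.

No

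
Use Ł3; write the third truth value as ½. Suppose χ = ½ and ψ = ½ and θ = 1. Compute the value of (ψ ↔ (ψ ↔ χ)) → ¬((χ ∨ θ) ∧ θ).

ψ ↔ χ = ½ ↔ ½ = 1  [1 − |½−½|]
ψ ↔ (ψ ↔ χ) = ½ ↔ 1 = ½
χ ∨ θ = ½ ∨ 1 = 1
(χ ∨ θ) ∧ θ = 1 ∧ 1 = 1
¬((χ ∨ θ) ∧ θ) = ¬1 = 0
(ψ ↔ (ψ ↔ χ)) → ¬((χ ∨ θ) ∧ θ) = ½ → 0 = ½

½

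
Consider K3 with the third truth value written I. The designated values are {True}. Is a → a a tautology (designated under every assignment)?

Countermodel: a=I gives I, which is not designated.

No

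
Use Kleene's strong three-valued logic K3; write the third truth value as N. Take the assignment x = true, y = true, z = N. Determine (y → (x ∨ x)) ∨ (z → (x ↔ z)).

true

x ∨ x = true ∨ true = true
y → (x ∨ x) = true → true = true
x ↔ z = true ↔ N = N
z → (x ↔ z) = N → N = N  [¬N ∨ N]
(y → (x ∨ x)) ∨ (z → (x ↔ z)) = true ∨ N = true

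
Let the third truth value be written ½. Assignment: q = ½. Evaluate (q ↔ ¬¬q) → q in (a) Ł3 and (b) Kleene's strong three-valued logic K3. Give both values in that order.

In Ł3: ¬q = ¬½ = ½
¬¬q = ¬½ = ½
q ↔ ¬¬q = ½ ↔ ½ = 1
(q ↔ ¬¬q) → q = 1 → ½ = ½
In Kleene's strong three-valued logic K3: ¬q = ¬½ = ½
¬¬q = ¬½ = ½
q ↔ ¬¬q = ½ ↔ ½ = ½
(q ↔ ¬¬q) → q = ½ → ½ = ½  [¬½ ∨ ½]

½; ½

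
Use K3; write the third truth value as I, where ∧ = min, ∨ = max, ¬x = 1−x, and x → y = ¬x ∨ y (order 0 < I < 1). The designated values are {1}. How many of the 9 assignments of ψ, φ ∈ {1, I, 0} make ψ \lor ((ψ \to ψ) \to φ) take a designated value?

Of the 9 assignments, 5 give a value in {1}.

5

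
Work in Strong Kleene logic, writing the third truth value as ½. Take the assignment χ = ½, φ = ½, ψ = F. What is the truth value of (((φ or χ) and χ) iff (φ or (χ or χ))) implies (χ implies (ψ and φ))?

φ or χ = ½ or ½ = ½
(φ or χ) and χ = ½ and ½ = ½
χ or χ = ½ or ½ = ½
φ or (χ or χ) = ½ or ½ = ½
((φ or χ) and χ) iff (φ or (χ or χ)) = ½ iff ½ = ½
ψ and φ = F and ½ = F
χ implies (ψ and φ) = ½ implies F = ½  [not ½ or F]
(((φ or χ) and χ) iff (φ or (χ or χ))) implies (χ implies (ψ and φ)) = ½ implies ½ = ½

½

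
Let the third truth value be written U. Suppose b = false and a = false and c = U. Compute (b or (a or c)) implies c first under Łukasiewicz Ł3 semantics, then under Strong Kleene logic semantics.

true; U

In Łukasiewicz Ł3: a or c = false or U = U
b or (a or c) = false or U = U
(b or (a or c)) implies c = U implies U = true  [min(1, 1−½+½)]
In Strong Kleene logic: a or c = false or U = U
b or (a or c) = false or U = U
(b or (a or c)) implies c = U implies U = U  [not U or U]
They differ because Łukasiewicz Ł3 and Strong Kleene logic treat U differently under implication.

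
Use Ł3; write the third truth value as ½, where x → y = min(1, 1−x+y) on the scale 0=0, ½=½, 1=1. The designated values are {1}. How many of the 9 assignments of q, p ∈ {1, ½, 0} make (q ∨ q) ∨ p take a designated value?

Of the 9 assignments, 5 give a value in {1}.

5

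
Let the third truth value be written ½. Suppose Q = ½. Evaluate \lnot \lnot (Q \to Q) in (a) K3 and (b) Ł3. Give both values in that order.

In K3: Q \to Q = ½ \to ½ = ½  [\lnot ½ \lor ½]
\lnot (Q \to Q) = \lnot ½ = ½
\lnot \lnot (Q \to Q) = \lnot ½ = ½
In Ł3: Q \to Q = ½ \to ½ = ⊤  [min(1, 1−½+½)]
\lnot (Q \to Q) = \lnot ⊤ = ⊥
\lnot \lnot (Q \to Q) = \lnot ⊥ = ⊤
They differ because K3 and Ł3 treat ½ differently under implication.

½; ⊤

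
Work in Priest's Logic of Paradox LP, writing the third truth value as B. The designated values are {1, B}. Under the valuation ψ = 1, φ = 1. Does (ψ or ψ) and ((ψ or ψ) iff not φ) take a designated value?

No

ψ or ψ = 1 or 1 = 1
ψ or ψ = 1 or 1 = 1
not φ = not 1 = 0
(ψ or ψ) iff not φ = 1 iff 0 = 0
(ψ or ψ) and ((ψ or ψ) iff not φ) = 1 and 0 = 0
0 ∉ {1, B}.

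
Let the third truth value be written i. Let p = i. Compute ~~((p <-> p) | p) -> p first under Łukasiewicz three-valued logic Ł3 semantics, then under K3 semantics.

In Łukasiewicz three-valued logic Ł3: p <-> p = i <-> i = True  [1 − |½−½|]
(p <-> p) | p = True | i = True
~((p <-> p) | p) = ~True = False
~~((p <-> p) | p) = ~False = True
~~((p <-> p) | p) -> p = True -> i = i
In K3: p <-> p = i <-> i = i
(p <-> p) | p = i | i = i
~((p <-> p) | p) = ~i = i
~~((p <-> p) | p) = ~i = i
~~((p <-> p) | p) -> p = i -> i = i  [~i | i]

i; i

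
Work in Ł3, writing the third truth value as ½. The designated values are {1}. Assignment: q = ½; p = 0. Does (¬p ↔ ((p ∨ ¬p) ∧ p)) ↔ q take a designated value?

¬p = ¬0 = 1
¬p = ¬0 = 1
p ∨ ¬p = 0 ∨ 1 = 1
(p ∨ ¬p) ∧ p = 1 ∧ 0 = 0
¬p ↔ ((p ∨ ¬p) ∧ p) = 1 ↔ 0 = 0
(¬p ↔ ((p ∨ ¬p) ∧ p)) ↔ q = 0 ↔ ½ = ½  [1 − |0−½|]
½ ∉ {1}.

No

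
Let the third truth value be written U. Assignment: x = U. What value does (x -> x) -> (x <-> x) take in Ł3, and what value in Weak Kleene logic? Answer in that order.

⊤; U

In Ł3: x -> x = U -> U = ⊤  [min(1, 1−½+½)]
x <-> x = U <-> U = ⊤
(x -> x) -> (x <-> x) = ⊤ -> ⊤ = ⊤
In Weak Kleene logic: x -> x = U -> U = U
x <-> x = U <-> U = U
(x -> x) -> (x <-> x) = U -> U = U
They differ because Ł3 and Weak Kleene logic treat U differently under the binary connectives.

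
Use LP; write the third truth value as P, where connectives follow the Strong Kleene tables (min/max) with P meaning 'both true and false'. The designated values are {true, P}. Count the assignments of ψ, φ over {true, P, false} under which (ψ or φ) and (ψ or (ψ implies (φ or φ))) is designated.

8

Of the 9 assignments, 8 give a value in {true, P}.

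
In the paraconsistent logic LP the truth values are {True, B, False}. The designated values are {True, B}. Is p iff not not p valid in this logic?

Every assignment of p over {True, B, False} gives a value in {True, B}.
In particular, with p=B: p iff not not p = B.

Yes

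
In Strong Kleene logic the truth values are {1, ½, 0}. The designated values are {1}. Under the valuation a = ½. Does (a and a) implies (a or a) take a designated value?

No

a and a = ½ and ½ = ½
a or a = ½ or ½ = ½
(a and a) implies (a or a) = ½ implies ½ = ½  [not ½ or ½]
½ ∉ {1}.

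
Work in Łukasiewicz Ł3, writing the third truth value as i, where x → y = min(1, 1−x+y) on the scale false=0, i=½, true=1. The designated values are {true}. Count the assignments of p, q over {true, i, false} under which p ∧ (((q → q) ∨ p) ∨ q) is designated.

Designated under: (p=true, q=true); (p=true, q=i); (p=true, q=false).

3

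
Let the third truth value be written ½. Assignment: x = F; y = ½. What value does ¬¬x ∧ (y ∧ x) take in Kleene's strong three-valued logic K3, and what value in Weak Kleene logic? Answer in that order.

F; ½

In Kleene's strong three-valued logic K3: ¬x = ¬F = T
¬¬x = ¬T = F
y ∧ x = ½ ∧ F = F
¬¬x ∧ (y ∧ x) = F ∧ F = F
In Weak Kleene logic: ¬x = ¬F = T
¬¬x = ¬T = F
y ∧ x = ½ ∧ F = ½
¬¬x ∧ (y ∧ x) = F ∧ ½ = ½
They differ because Kleene's strong three-valued logic K3 and Weak Kleene logic treat ½ differently under the binary connectives.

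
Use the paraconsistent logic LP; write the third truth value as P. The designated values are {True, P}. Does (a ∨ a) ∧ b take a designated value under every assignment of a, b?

No

Countermodel: a=True, b=False gives False, which is not designated.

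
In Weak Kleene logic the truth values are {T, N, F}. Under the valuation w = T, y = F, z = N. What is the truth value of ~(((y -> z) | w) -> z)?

y -> z = F -> N = N  [any arg is the third value ⇒ result is the third value]
(y -> z) | w = N | T = N
((y -> z) | w) -> z = N -> N = N
~(((y -> z) | w) -> z) = ~N = N

N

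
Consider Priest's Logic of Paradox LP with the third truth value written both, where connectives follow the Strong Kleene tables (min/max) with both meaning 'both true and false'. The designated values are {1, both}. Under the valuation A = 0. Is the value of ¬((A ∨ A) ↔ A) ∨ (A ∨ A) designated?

A ∨ A = 0 ∨ 0 = 0
(A ∨ A) ↔ A = 0 ↔ 0 = 1
¬((A ∨ A) ↔ A) = ¬1 = 0
A ∨ A = 0 ∨ 0 = 0
¬((A ∨ A) ↔ A) ∨ (A ∨ A) = 0 ∨ 0 = 0
0 ∉ {1, both}.

No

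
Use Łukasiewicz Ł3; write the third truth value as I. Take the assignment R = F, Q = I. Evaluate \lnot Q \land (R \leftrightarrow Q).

I

\lnot Q = \lnot I = I
R \leftrightarrow Q = F \leftrightarrow I = I  [1 − |0−½|]
\lnot Q \land (R \leftrightarrow Q) = I \land I = I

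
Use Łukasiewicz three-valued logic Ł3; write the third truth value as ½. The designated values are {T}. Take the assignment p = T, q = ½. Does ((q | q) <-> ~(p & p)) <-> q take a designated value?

q | q = ½ | ½ = ½
p & p = T & T = T
~(p & p) = ~T = F
(q | q) <-> ~(p & p) = ½ <-> F = ½  [1 − |½−0|]
((q | q) <-> ~(p & p)) <-> q = ½ <-> ½ = T
T ∈ {T}.

Yes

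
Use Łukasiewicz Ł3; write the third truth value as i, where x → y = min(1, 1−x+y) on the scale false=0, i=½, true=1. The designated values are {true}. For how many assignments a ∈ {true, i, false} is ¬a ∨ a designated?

a=true: true ✓
a=i: i ·
a=false: true ✓

2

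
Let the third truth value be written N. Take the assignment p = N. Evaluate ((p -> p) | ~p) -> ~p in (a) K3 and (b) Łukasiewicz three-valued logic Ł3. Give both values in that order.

N; N

In K3: p -> p = N -> N = N
~p = ~N = N
(p -> p) | ~p = N | N = N
~p = ~N = N
((p -> p) | ~p) -> ~p = N -> N = N
In Łukasiewicz three-valued logic Ł3: p -> p = N -> N = ⊤
~p = ~N = N
(p -> p) | ~p = ⊤ | N = ⊤
~p = ~N = N
((p -> p) | ~p) -> ~p = ⊤ -> N = N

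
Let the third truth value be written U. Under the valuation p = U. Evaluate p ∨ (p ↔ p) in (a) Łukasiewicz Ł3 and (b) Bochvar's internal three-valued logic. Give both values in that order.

T; U

In Łukasiewicz Ł3: p ↔ p = U ↔ U = T  [1 − |½−½|]
p ∨ (p ↔ p) = U ∨ T = T
In Bochvar's internal three-valued logic: p ↔ p = U ↔ U = U
p ∨ (p ↔ p) = U ∨ U = U
They differ because Łukasiewicz Ł3 and Bochvar's internal three-valued logic treat U differently under the binary connectives.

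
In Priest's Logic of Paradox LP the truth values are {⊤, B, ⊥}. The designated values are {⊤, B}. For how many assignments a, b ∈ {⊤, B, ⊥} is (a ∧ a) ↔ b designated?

Of the 9 assignments, 7 give a value in {⊤, B}.

7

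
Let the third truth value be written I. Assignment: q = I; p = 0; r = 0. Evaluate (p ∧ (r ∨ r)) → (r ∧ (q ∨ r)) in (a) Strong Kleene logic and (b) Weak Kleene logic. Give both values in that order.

1; I

In Strong Kleene logic: r ∨ r = 0 ∨ 0 = 0
p ∧ (r ∨ r) = 0 ∧ 0 = 0
q ∨ r = I ∨ 0 = I
r ∧ (q ∨ r) = 0 ∧ I = 0
(p ∧ (r ∨ r)) → (r ∧ (q ∨ r)) = 0 → 0 = 1
In Weak Kleene logic: r ∨ r = 0 ∨ 0 = 0
p ∧ (r ∨ r) = 0 ∧ 0 = 0
q ∨ r = I ∨ 0 = I
r ∧ (q ∨ r) = 0 ∧ I = I
(p ∧ (r ∨ r)) → (r ∧ (q ∨ r)) = 0 → I = I  [any arg is the third value ⇒ result is the third value]
They differ because Strong Kleene logic and Weak Kleene logic treat I differently under the binary connectives.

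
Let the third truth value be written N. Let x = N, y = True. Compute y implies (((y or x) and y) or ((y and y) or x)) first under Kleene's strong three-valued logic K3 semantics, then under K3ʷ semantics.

In Kleene's strong three-valued logic K3: y or x = True or N = True
(y or x) and y = True and True = True
y and y = True and True = True
(y and y) or x = True or N = True
((y or x) and y) or ((y and y) or x) = True or True = True
y implies (((y or x) and y) or ((y and y) or x)) = True implies True = True
In K3ʷ: y or x = True or N = N
(y or x) and y = N and True = N
y and y = True and True = True
(y and y) or x = True or N = N
((y or x) and y) or ((y and y) or x) = N or N = N
y implies (((y or x) and y) or ((y and y) or x)) = True implies N = N
They differ because Kleene's strong three-valued logic K3 and K3ʷ treat N differently under the binary connectives.

True; N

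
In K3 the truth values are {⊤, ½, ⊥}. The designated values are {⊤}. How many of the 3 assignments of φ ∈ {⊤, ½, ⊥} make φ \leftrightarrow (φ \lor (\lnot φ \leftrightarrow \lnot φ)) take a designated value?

φ=⊤: ⊤ ✓
φ=½: ½ ·
φ=⊥: ⊥ ·

1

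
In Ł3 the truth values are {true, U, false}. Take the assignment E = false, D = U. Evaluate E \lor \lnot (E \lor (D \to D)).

false

D \to D = U \to U = true  [min(1, 1−½+½)]
E \lor (D \to D) = false \lor true = true
\lnot (E \lor (D \to D)) = \lnot true = false
E \lor \lnot (E \lor (D \to D)) = false \lor false = false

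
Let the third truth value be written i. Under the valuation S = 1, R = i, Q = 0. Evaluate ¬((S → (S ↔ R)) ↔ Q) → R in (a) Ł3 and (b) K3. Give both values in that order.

In Ł3: S ↔ R = 1 ↔ i = i
S → (S ↔ R) = 1 → i = i
(S → (S ↔ R)) ↔ Q = i ↔ 0 = i
¬((S → (S ↔ R)) ↔ Q) = ¬i = i
¬((S → (S ↔ R)) ↔ Q) → R = i → i = 1
In K3: S ↔ R = 1 ↔ i = i
S → (S ↔ R) = 1 → i = i  [¬1 ∨ i]
(S → (S ↔ R)) ↔ Q = i ↔ 0 = i
¬((S → (S ↔ R)) ↔ Q) = ¬i = i
¬((S → (S ↔ R)) ↔ Q) → R = i → i = i
They differ because Ł3 and K3 treat i differently under implication.

1; i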